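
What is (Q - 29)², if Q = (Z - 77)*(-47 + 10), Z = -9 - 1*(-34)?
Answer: 3591025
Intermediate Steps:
Z = 25 (Z = -9 + 34 = 25)
Q = 1924 (Q = (25 - 77)*(-47 + 10) = -52*(-37) = 1924)
(Q - 29)² = (1924 - 29)² = 1895² = 3591025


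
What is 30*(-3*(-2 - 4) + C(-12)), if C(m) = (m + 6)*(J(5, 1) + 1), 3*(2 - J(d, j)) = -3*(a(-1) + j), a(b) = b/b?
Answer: -360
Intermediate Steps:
a(b) = 1
J(d, j) = 3 + j (J(d, j) = 2 - (-1)*(1 + j) = 2 - (-3 - 3*j)/3 = 2 + (1 + j) = 3 + j)
C(m) = 30 + 5*m (C(m) = (m + 6)*((3 + 1) + 1) = (6 + m)*(4 + 1) = (6 + m)*5 = 30 + 5*m)
30*(-3*(-2 - 4) + C(-12)) = 30*(-3*(-2 - 4) + (30 + 5*(-12))) = 30*(-3*(-6) + (30 - 60)) = 30*(18 - 30) = 30*(-12) = -360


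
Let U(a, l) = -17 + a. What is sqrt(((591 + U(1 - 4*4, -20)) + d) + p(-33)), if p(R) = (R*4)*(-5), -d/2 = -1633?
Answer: sqrt(4485) ≈ 66.970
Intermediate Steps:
d = 3266 (d = -2*(-1633) = 3266)
p(R) = -20*R (p(R) = (4*R)*(-5) = -20*R)
sqrt(((591 + U(1 - 4*4, -20)) + d) + p(-33)) = sqrt(((591 + (-17 + (1 - 4*4))) + 3266) - 20*(-33)) = sqrt(((591 + (-17 + (1 - 16))) + 3266) + 660) = sqrt(((591 + (-17 - 15)) + 3266) + 660) = sqrt(((591 - 32) + 3266) + 660) = sqrt((559 + 3266) + 660) = sqrt(3825 + 660) = sqrt(4485)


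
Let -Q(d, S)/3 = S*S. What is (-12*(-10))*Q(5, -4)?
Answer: -5760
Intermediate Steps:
Q(d, S) = -3*S**2 (Q(d, S) = -3*S*S = -3*S**2)
(-12*(-10))*Q(5, -4) = (-12*(-10))*(-3*(-4)**2) = 120*(-3*16) = 120*(-48) = -5760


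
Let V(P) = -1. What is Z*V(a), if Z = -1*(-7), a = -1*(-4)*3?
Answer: -7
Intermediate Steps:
a = 12 (a = 4*3 = 12)
Z = 7
Z*V(a) = 7*(-1) = -7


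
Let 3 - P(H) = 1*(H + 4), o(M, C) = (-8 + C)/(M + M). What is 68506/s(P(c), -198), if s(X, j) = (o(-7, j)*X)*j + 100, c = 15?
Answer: 239771/163502 ≈ 1.4665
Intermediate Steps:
o(M, C) = (-8 + C)/(2*M) (o(M, C) = (-8 + C)/((2*M)) = (-8 + C)*(1/(2*M)) = (-8 + C)/(2*M))
P(H) = -1 - H (P(H) = 3 - (H + 4) = 3 - (4 + H) = 3 + (-4 - H) = -1 - H)
s(X, j) = 100 + X*j*(4/7 - j/14) (s(X, j) = (((1/2)*(-8 + j)/(-7))*X)*j + 100 = (((1/2)*(-1/7)*(-8 + j))*X)*j + 100 = ((4/7 - j/14)*X)*j + 100 = (X*(4/7 - j/14))*j + 100 = X*j*(4/7 - j/14) + 100 = 100 + X*j*(4/7 - j/14))
68506/s(P(c), -198) = 68506/(100 + (1/14)*(-1 - 1*15)*(-198)*(8 - 1*(-198))) = 68506/(100 + (1/14)*(-1 - 15)*(-198)*(8 + 198)) = 68506/(100 + (1/14)*(-16)*(-198)*206) = 68506/(100 + 326304/7) = 68506/(327004/7) = 68506*(7/327004) = 239771/163502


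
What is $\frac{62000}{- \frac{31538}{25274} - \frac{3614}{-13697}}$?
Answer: $- \frac{2769423824}{43953} \approx -63009.0$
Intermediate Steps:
$\frac{62000}{- \frac{31538}{25274} - \frac{3614}{-13697}} = \frac{62000}{\left(-31538\right) \frac{1}{25274} - - \frac{3614}{13697}} = \frac{62000}{- \frac{15769}{12637} + \frac{3614}{13697}} = \frac{62000}{- \frac{170317875}{173088989}} = 62000 \left(- \frac{173088989}{170317875}\right) = - \frac{2769423824}{43953}$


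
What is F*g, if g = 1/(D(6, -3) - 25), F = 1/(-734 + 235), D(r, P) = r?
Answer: 1/9481 ≈ 0.00010547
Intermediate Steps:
F = -1/499 (F = 1/(-499) = -1/499 ≈ -0.0020040)
g = -1/19 (g = 1/(6 - 25) = 1/(-19) = -1/19 ≈ -0.052632)
F*g = -1/499*(-1/19) = 1/9481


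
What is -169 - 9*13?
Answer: -286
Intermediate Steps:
-169 - 9*13 = -169 - 1*117 = -169 - 117 = -286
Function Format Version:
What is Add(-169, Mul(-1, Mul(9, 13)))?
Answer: -286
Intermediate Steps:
Add(-169, Mul(-1, Mul(9, 13))) = Add(-169, Mul(-1, 117)) = Add(-169, -117) = -286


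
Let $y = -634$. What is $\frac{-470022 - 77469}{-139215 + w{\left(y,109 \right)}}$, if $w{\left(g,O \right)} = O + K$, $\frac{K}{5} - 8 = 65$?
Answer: $\frac{182497}{46247} \approx 3.9461$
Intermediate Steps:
$K = 365$ ($K = 40 + 5 \cdot 65 = 40 + 325 = 365$)
$w{\left(g,O \right)} = 365 + O$ ($w{\left(g,O \right)} = O + 365 = 365 + O$)
$\frac{-470022 - 77469}{-139215 + w{\left(y,109 \right)}} = \frac{-470022 - 77469}{-139215 + \left(365 + 109\right)} = - \frac{547491}{-139215 + 474} = - \frac{547491}{-138741} = \left(-547491\right) \left(- \frac{1}{138741}\right) = \frac{182497}{46247}$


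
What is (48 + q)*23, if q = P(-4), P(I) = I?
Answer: 1012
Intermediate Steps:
q = -4
(48 + q)*23 = (48 - 4)*23 = 44*23 = 1012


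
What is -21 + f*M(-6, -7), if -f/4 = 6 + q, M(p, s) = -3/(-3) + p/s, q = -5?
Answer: -199/7 ≈ -28.429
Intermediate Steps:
M(p, s) = 1 + p/s (M(p, s) = -3*(-1/3) + p/s = 1 + p/s)
f = -4 (f = -4*(6 - 5) = -4*1 = -4)
-21 + f*M(-6, -7) = -21 - 4*(-6 - 7)/(-7) = -21 - (-4)*(-13)/7 = -21 - 4*13/7 = -21 - 52/7 = -199/7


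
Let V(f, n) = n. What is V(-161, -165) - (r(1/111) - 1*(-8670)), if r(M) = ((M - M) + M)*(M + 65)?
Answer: -108863251/12321 ≈ -8835.6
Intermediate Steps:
r(M) = M*(65 + M) (r(M) = (0 + M)*(65 + M) = M*(65 + M))
V(-161, -165) - (r(1/111) - 1*(-8670)) = -165 - ((65 + 1/111)/111 - 1*(-8670)) = -165 - ((65 + 1/111)/111 + 8670) = -165 - ((1/111)*(7216/111) + 8670) = -165 - (7216/12321 + 8670) = -165 - 1*106830286/12321 = -165 - 106830286/12321 = -108863251/12321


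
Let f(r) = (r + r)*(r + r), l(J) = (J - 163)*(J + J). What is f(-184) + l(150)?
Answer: 131524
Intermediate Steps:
l(J) = 2*J*(-163 + J) (l(J) = (-163 + J)*(2*J) = 2*J*(-163 + J))
f(r) = 4*r² (f(r) = (2*r)*(2*r) = 4*r²)
f(-184) + l(150) = 4*(-184)² + 2*150*(-163 + 150) = 4*33856 + 2*150*(-13) = 135424 - 3900 = 131524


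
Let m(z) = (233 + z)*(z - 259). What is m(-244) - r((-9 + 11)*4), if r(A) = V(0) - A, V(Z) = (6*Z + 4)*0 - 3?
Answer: 5544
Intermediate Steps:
V(Z) = -3 (V(Z) = (4 + 6*Z)*0 - 3 = 0 - 3 = -3)
r(A) = -3 - A
m(z) = (-259 + z)*(233 + z) (m(z) = (233 + z)*(-259 + z) = (-259 + z)*(233 + z))
m(-244) - r((-9 + 11)*4) = (-60347 + (-244)² - 26*(-244)) - (-3 - (-9 + 11)*4) = (-60347 + 59536 + 6344) - (-3 - 2*4) = 5533 - (-3 - 1*8) = 5533 - (-3 - 8) = 5533 - 1*(-11) = 5533 + 11 = 5544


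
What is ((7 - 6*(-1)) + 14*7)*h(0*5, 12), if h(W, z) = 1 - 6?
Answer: -555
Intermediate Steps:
h(W, z) = -5
((7 - 6*(-1)) + 14*7)*h(0*5, 12) = ((7 - 6*(-1)) + 14*7)*(-5) = ((7 + 6) + 98)*(-5) = (13 + 98)*(-5) = 111*(-5) = -555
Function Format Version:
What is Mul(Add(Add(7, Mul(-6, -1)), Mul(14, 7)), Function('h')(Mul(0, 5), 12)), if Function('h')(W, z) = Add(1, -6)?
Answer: -555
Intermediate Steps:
Function('h')(W, z) = -5
Mul(Add(Add(7, Mul(-6, -1)), Mul(14, 7)), Function('h')(Mul(0, 5), 12)) = Mul(Add(Add(7, Mul(-6, -1)), Mul(14, 7)), -5) = Mul(Add(Add(7, 6), 98), -5) = Mul(Add(13, 98), -5) = Mul(111, -5) = -555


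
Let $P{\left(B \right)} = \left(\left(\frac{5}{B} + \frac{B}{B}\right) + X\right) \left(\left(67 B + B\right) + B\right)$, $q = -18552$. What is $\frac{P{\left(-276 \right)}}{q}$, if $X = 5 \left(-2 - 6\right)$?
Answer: $- \frac{247687}{6184} \approx -40.053$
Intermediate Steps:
$X = -40$ ($X = 5 \left(-8\right) = -40$)
$P{\left(B \right)} = 69 B \left(-39 + \frac{5}{B}\right)$ ($P{\left(B \right)} = \left(\left(\frac{5}{B} + \frac{B}{B}\right) - 40\right) \left(\left(67 B + B\right) + B\right) = \left(\left(\frac{5}{B} + 1\right) - 40\right) \left(68 B + B\right) = \left(\left(1 + \frac{5}{B}\right) - 40\right) 69 B = \left(-39 + \frac{5}{B}\right) 69 B = 69 B \left(-39 + \frac{5}{B}\right)$)
$\frac{P{\left(-276 \right)}}{q} = \frac{345 - -742716}{-18552} = \left(345 + 742716\right) \left(- \frac{1}{18552}\right) = 743061 \left(- \frac{1}{18552}\right) = - \frac{247687}{6184}$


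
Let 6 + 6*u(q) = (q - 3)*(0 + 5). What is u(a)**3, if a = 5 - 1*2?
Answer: -1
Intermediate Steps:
a = 3 (a = 5 - 2 = 3)
u(q) = -7/2 + 5*q/6 (u(q) = -1 + ((q - 3)*(0 + 5))/6 = -1 + ((-3 + q)*5)/6 = -1 + (-15 + 5*q)/6 = -1 + (-5/2 + 5*q/6) = -7/2 + 5*q/6)
u(a)**3 = (-7/2 + (5/6)*3)**3 = (-7/2 + 5/2)**3 = (-1)**3 = -1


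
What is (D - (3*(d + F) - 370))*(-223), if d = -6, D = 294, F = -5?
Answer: -155431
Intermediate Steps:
(D - (3*(d + F) - 370))*(-223) = (294 - (3*(-6 - 5) - 370))*(-223) = (294 - (3*(-11) - 370))*(-223) = (294 - (-33 - 370))*(-223) = (294 - 1*(-403))*(-223) = (294 + 403)*(-223) = 697*(-223) = -155431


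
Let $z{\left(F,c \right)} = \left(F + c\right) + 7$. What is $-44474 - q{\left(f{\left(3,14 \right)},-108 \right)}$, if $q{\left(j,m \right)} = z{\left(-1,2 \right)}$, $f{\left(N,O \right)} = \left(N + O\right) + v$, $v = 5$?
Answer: $-44482$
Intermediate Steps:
$z{\left(F,c \right)} = 7 + F + c$
$f{\left(N,O \right)} = 5 + N + O$ ($f{\left(N,O \right)} = \left(N + O\right) + 5 = 5 + N + O$)
$q{\left(j,m \right)} = 8$ ($q{\left(j,m \right)} = 7 - 1 + 2 = 8$)
$-44474 - q{\left(f{\left(3,14 \right)},-108 \right)} = -44474 - 8 = -44482$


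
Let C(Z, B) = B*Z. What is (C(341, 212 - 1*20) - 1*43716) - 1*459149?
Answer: -437393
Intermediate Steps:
(C(341, 212 - 1*20) - 1*43716) - 1*459149 = ((212 - 1*20)*341 - 1*43716) - 1*459149 = ((212 - 20)*341 - 43716) - 459149 = (192*341 - 43716) - 459149 = (65472 - 43716) - 459149 = 21756 - 459149 = -437393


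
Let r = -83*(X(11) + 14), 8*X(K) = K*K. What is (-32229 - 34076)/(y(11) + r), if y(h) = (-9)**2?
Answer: 530440/18691 ≈ 28.379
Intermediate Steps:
X(K) = K**2/8 (X(K) = (K*K)/8 = K**2/8)
y(h) = 81
r = -19339/8 (r = -83*((1/8)*11**2 + 14) = -83*((1/8)*121 + 14) = -83*(121/8 + 14) = -83*233/8 = -19339/8 ≈ -2417.4)
(-32229 - 34076)/(y(11) + r) = (-32229 - 34076)/(81 - 19339/8) = -66305/(-18691/8) = -66305*(-8/18691) = 530440/18691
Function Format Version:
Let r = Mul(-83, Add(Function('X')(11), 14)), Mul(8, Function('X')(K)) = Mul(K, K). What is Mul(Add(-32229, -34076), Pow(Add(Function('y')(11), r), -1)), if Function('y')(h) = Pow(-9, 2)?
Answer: Rational(530440, 18691) ≈ 28.379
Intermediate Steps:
Function('X')(K) = Mul(Rational(1, 8), Pow(K, 2)) (Function('X')(K) = Mul(Rational(1, 8), Mul(K, K)) = Mul(Rational(1, 8), Pow(K, 2)))
Function('y')(h) = 81
r = Rational(-19339, 8) (r = Mul(-83, Add(Mul(Rational(1, 8), Pow(11, 2)), 14)) = Mul(-83, Add(Mul(Rational(1, 8), 121), 14)) = Mul(-83, Add(Rational(121, 8), 14)) = Mul(-83, Rational(233, 8)) = Rational(-19339, 8) ≈ -2417.4)
Mul(Add(-32229, -34076), Pow(Add(Function('y')(11), r), -1)) = Mul(Add(-32229, -34076), Pow(Add(81, Rational(-19339, 8)), -1)) = Mul(-66305, Pow(Rational(-18691, 8), -1)) = Mul(-66305, Rational(-8, 18691)) = Rational(530440, 18691)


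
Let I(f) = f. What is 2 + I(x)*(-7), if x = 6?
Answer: -40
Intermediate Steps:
2 + I(x)*(-7) = 2 + 6*(-7) = 2 - 42 = -40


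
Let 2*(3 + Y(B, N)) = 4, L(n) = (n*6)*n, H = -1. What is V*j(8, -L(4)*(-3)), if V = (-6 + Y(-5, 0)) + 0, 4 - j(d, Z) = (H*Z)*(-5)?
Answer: 10052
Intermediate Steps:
L(n) = 6*n² (L(n) = (6*n)*n = 6*n²)
Y(B, N) = -1 (Y(B, N) = -3 + (½)*4 = -3 + 2 = -1)
j(d, Z) = 4 - 5*Z (j(d, Z) = 4 - (-Z)*(-5) = 4 - 5*Z)
V = -7 (V = (-6 - 1) + 0 = -7 + 0 = -7)
V*j(8, -L(4)*(-3)) = -7*(4 - 5*(-6*4²)*(-3)) = -7*(4 - 5*(-6*16)*(-3)) = -7*(4 - 5*(-1*96)*(-3)) = -7*(4 - (-480)*(-3)) = -7*(4 - 5*288) = -7*(4 - 1440) = -7*(-1436) = 10052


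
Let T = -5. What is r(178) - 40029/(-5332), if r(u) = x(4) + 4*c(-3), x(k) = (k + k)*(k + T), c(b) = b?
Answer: -66611/5332 ≈ -12.493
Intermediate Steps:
x(k) = 2*k*(-5 + k) (x(k) = (k + k)*(k - 5) = (2*k)*(-5 + k) = 2*k*(-5 + k))
r(u) = -20 (r(u) = 2*4*(-5 + 4) + 4*(-3) = 2*4*(-1) - 12 = -8 - 12 = -20)
r(178) - 40029/(-5332) = -20 - 40029/(-5332) = -20 - 40029*(-1)/5332 = -20 - 1*(-40029/5332) = -20 + 40029/5332 = -66611/5332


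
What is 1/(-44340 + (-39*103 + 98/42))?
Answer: -3/145064 ≈ -2.0681e-5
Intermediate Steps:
1/(-44340 + (-39*103 + 98/42)) = 1/(-44340 + (-4017 + 98*(1/42))) = 1/(-44340 + (-4017 + 7/3)) = 1/(-44340 - 12044/3) = 1/(-145064/3) = -3/145064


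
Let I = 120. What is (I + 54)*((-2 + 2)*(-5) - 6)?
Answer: -1044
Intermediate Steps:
(I + 54)*((-2 + 2)*(-5) - 6) = (120 + 54)*((-2 + 2)*(-5) - 6) = 174*(0*(-5) - 6) = 174*(0 - 6) = 174*(-6) = -1044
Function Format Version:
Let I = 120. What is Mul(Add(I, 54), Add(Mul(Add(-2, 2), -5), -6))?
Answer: -1044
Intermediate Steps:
Mul(Add(I, 54), Add(Mul(Add(-2, 2), -5), -6)) = Mul(Add(120, 54), Add(Mul(Add(-2, 2), -5), -6)) = Mul(174, Add(Mul(0, -5), -6)) = Mul(174, Add(0, -6)) = Mul(174, -6) = -1044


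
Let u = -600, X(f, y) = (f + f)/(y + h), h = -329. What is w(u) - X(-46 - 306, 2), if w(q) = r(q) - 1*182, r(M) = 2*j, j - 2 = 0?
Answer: -58910/327 ≈ -180.15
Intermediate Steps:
j = 2 (j = 2 + 0 = 2)
X(f, y) = 2*f/(-329 + y) (X(f, y) = (f + f)/(y - 329) = (2*f)/(-329 + y) = 2*f/(-329 + y))
r(M) = 4 (r(M) = 2*2 = 4)
w(q) = -178 (w(q) = 4 - 1*182 = 4 - 182 = -178)
w(u) - X(-46 - 306, 2) = -178 - 2*(-46 - 306)/(-329 + 2) = -178 - 2*(-352)/(-327) = -178 - 2*(-352)*(-1)/327 = -178 - 1*704/327 = -178 - 704/327 = -58910/327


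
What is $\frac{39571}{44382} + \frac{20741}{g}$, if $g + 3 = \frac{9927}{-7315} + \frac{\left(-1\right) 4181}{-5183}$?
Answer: $- \frac{34895209646193659}{5974197154302} \approx -5841.0$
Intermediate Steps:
$g = - \frac{134608561}{37913645}$ ($g = -3 + \left(\frac{9927}{-7315} + \frac{\left(-1\right) 4181}{-5183}\right) = -3 + \left(9927 \left(- \frac{1}{7315}\right) - - \frac{4181}{5183}\right) = -3 + \left(- \frac{9927}{7315} + \frac{4181}{5183}\right) = -3 - \frac{20867626}{37913645} = - \frac{134608561}{37913645} \approx -3.5504$)
$\frac{39571}{44382} + \frac{20741}{g} = \frac{39571}{44382} + \frac{20741}{- \frac{134608561}{37913645}} = 39571 \cdot \frac{1}{44382} + 20741 \left(- \frac{37913645}{134608561}\right) = \frac{39571}{44382} - \frac{786366910945}{134608561} = - \frac{34895209646193659}{5974197154302}$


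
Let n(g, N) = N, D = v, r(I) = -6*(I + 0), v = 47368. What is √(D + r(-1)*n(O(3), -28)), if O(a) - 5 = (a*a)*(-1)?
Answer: 20*√118 ≈ 217.26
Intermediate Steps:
O(a) = 5 - a² (O(a) = 5 + (a*a)*(-1) = 5 + a²*(-1) = 5 - a²)
r(I) = -6*I
D = 47368
√(D + r(-1)*n(O(3), -28)) = √(47368 - 6*(-1)*(-28)) = √(47368 + 6*(-28)) = √(47368 - 168) = √47200 = 20*√118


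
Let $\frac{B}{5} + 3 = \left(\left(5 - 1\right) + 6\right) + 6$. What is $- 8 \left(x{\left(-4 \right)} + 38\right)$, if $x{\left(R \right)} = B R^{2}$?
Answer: $-8624$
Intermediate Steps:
$B = 65$ ($B = -15 + 5 \left(\left(\left(5 - 1\right) + 6\right) + 6\right) = -15 + 5 \left(\left(4 + 6\right) + 6\right) = -15 + 5 \left(10 + 6\right) = -15 + 5 \cdot 16 = -15 + 80 = 65$)
$x{\left(R \right)} = 65 R^{2}$
$- 8 \left(x{\left(-4 \right)} + 38\right) = - 8 \left(65 \left(-4\right)^{2} + 38\right) = - 8 \left(65 \cdot 16 + 38\right) = - 8 \left(1040 + 38\right) = \left(-8\right) 1078 = -8624$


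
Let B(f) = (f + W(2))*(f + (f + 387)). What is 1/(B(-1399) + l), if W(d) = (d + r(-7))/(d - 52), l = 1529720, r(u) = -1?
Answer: 50/245137861 ≈ 2.0397e-7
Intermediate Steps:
W(d) = (-1 + d)/(-52 + d) (W(d) = (d - 1)/(d - 52) = (-1 + d)/(-52 + d))
B(f) = (387 + 2*f)*(-1/50 + f) (B(f) = (f + (-1 + 2)/(-52 + 2))*(f + (f + 387)) = (f + 1/(-50))*(f + (387 + f)) = (f - 1/50*1)*(387 + 2*f) = (f - 1/50)*(387 + 2*f) = (-1/50 + f)*(387 + 2*f) = (387 + 2*f)*(-1/50 + f))
1/(B(-1399) + l) = 1/((-387/50 + 2*(-1399)**2 + (9674/25)*(-1399)) + 1529720) = 1/((-387/50 + 2*1957201 - 13533926/25) + 1529720) = 1/((-387/50 + 3914402 - 13533926/25) + 1529720) = 1/(168651861/50 + 1529720) = 1/(245137861/50) = 50/245137861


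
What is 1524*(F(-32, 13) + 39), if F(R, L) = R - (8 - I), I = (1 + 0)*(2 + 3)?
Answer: 6096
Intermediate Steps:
I = 5 (I = 1*5 = 5)
F(R, L) = -3 + R (F(R, L) = R - (8 - 1*5) = R - (8 - 5) = R - 1*3 = R - 3 = -3 + R)
1524*(F(-32, 13) + 39) = 1524*((-3 - 32) + 39) = 1524*(-35 + 39) = 1524*4 = 6096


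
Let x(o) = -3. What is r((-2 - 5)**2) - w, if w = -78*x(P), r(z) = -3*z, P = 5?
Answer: -381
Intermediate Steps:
w = 234 (w = -78*(-3) = 234)
r((-2 - 5)**2) - w = -3*(-2 - 5)**2 - 1*234 = -3*(-7)**2 - 234 = -3*49 - 234 = -147 - 234 = -381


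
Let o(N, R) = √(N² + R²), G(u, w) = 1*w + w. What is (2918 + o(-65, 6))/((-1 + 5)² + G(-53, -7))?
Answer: 1459 + √4261/2 ≈ 1491.6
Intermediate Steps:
G(u, w) = 2*w (G(u, w) = w + w = 2*w)
(2918 + o(-65, 6))/((-1 + 5)² + G(-53, -7)) = (2918 + √((-65)² + 6²))/((-1 + 5)² + 2*(-7)) = (2918 + √(4225 + 36))/(4² - 14) = (2918 + √4261)/(16 - 14) = (2918 + √4261)/2 = (2918 + √4261)*(½) = 1459 + √4261/2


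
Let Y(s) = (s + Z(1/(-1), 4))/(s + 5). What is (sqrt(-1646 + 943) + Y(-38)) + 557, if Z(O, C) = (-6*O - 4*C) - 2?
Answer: 18431/33 + I*sqrt(703) ≈ 558.52 + 26.514*I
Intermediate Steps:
Z(O, C) = -2 - 6*O - 4*C
Y(s) = (-12 + s)/(5 + s) (Y(s) = (s + (-2 - 6/(-1) - 4*4))/(s + 5) = (s + (-2 - 6*(-1) - 16))/(5 + s) = (s + (-2 + 6 - 16))/(5 + s) = (s - 12)/(5 + s) = (-12 + s)/(5 + s))
(sqrt(-1646 + 943) + Y(-38)) + 557 = (sqrt(-1646 + 943) + (-12 - 38)/(5 - 38)) + 557 = (sqrt(-703) - 50/(-33)) + 557 = (I*sqrt(703) - 1/33*(-50)) + 557 = (I*sqrt(703) + 50/33) + 557 = (50/33 + I*sqrt(703)) + 557 = 18431/33 + I*sqrt(703)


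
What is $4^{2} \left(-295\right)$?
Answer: $-4720$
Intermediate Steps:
$4^{2} \left(-295\right) = 16 \left(-295\right) = -4720$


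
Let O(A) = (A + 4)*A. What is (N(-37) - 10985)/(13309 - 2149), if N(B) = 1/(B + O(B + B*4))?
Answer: -367426279/373279680 ≈ -0.98432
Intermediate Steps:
O(A) = A*(4 + A) (O(A) = (4 + A)*A = A*(4 + A))
N(B) = 1/(B + 5*B*(4 + 5*B)) (N(B) = 1/(B + (B + B*4)*(4 + (B + B*4))) = 1/(B + (B + 4*B)*(4 + (B + 4*B))) = 1/(B + (5*B)*(4 + 5*B)) = 1/(B + 5*B*(4 + 5*B)))
(N(-37) - 10985)/(13309 - 2149) = (1/((-37)*(21 + 25*(-37))) - 10985)/(13309 - 2149) = (-1/(37*(21 - 925)) - 10985)/11160 = (-1/37/(-904) - 10985)*(1/11160) = (-1/37*(-1/904) - 10985)*(1/11160) = (1/33448 - 10985)*(1/11160) = -367426279/33448*1/11160 = -367426279/373279680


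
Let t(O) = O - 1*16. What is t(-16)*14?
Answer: -448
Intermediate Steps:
t(O) = -16 + O (t(O) = O - 16 = -16 + O)
t(-16)*14 = (-16 - 16)*14 = -32*14 = -448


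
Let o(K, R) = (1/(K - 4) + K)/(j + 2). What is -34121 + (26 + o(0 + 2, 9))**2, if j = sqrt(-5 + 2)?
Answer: (-534808*sqrt(3) + 133147*I)/(4*(-I + 4*sqrt(3))) ≈ -33423.0 - 19.618*I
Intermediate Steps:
j = I*sqrt(3) (j = sqrt(-3) = I*sqrt(3) ≈ 1.732*I)
o(K, R) = (K + 1/(-4 + K))/(2 + I*sqrt(3)) (o(K, R) = (1/(K - 4) + K)/(I*sqrt(3) + 2) = (1/(-4 + K) + K)/(2 + I*sqrt(3)) = (K + 1/(-4 + K))/(2 + I*sqrt(3)))
-34121 + (26 + o(0 + 2, 9))**2 = -34121 + (26 + (1 + (0 + 2)**2 - 4*(0 + 2))/(-8 + 2*(0 + 2) - 4*I*sqrt(3) + I*(0 + 2)*sqrt(3)))**2 = -34121 + (26 + (1 + 2**2 - 4*2)/(-8 + 2*2 - 4*I*sqrt(3) + I*2*sqrt(3)))**2 = -34121 + (26 + (1 + 4 - 8)/(-8 + 4 - 4*I*sqrt(3) + 2*I*sqrt(3)))**2 = -34121 + (26 - 3/(-4 - 2*I*sqrt(3)))**2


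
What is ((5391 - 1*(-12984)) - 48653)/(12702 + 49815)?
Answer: -30278/62517 ≈ -0.48432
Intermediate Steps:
((5391 - 1*(-12984)) - 48653)/(12702 + 49815) = ((5391 + 12984) - 48653)/62517 = (18375 - 48653)*(1/62517) = -30278*1/62517 = -30278/62517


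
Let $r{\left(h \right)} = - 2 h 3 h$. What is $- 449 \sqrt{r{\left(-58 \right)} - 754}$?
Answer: $- 8531 i \sqrt{58} \approx - 64970.0 i$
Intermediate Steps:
$r{\left(h \right)} = - 6 h^{2}$ ($r{\left(h \right)} = - 2 \cdot 3 h h = - 6 h h = - 6 h^{2}$)
$- 449 \sqrt{r{\left(-58 \right)} - 754} = - 449 \sqrt{- 6 \left(-58\right)^{2} - 754} = - 449 \sqrt{\left(-6\right) 3364 - 754} = - 449 \sqrt{-20184 - 754} = - 449 \sqrt{-20938} = - 449 \cdot 19 i \sqrt{58} = - 8531 i \sqrt{58}$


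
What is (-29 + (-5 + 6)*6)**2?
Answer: 529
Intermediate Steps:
(-29 + (-5 + 6)*6)**2 = (-29 + 1*6)**2 = (-29 + 6)**2 = (-23)**2 = 529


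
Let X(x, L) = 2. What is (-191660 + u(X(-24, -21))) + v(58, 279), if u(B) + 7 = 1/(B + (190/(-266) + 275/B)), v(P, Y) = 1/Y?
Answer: -103902099850/542097 ≈ -1.9167e+5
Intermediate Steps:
u(B) = -7 + 1/(-5/7 + B + 275/B) (u(B) = -7 + 1/(B + (190/(-266) + 275/B)) = -7 + 1/(B + (190*(-1/266) + 275/B)) = -7 + 1/(B + (-5/7 + 275/B)) = -7 + 1/(-5/7 + B + 275/B))
(-191660 + u(X(-24, -21))) + v(58, 279) = (-191660 + 7*(-1925 - 7*2² + 6*2)/(1925 - 5*2 + 7*2²)) + 1/279 = (-191660 + 7*(-1925 - 7*4 + 12)/(1925 - 10 + 7*4)) + 1/279 = (-191660 + 7*(-1925 - 28 + 12)/(1925 - 10 + 28)) + 1/279 = (-191660 + 7*(-1941)/1943) + 1/279 = (-191660 + 7*(1/1943)*(-1941)) + 1/279 = (-191660 - 13587/1943) + 1/279 = -372408967/1943 + 1/279 = -103902099850/542097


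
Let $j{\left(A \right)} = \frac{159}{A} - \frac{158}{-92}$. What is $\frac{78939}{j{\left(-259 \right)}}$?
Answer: $\frac{940479246}{13147} \approx 71536.0$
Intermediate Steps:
$j{\left(A \right)} = \frac{79}{46} + \frac{159}{A}$ ($j{\left(A \right)} = \frac{159}{A} - - \frac{79}{46} = \frac{159}{A} + \frac{79}{46} = \frac{79}{46} + \frac{159}{A}$)
$\frac{78939}{j{\left(-259 \right)}} = \frac{78939}{\frac{79}{46} + \frac{159}{-259}} = \frac{78939}{\frac{79}{46} + 159 \left(- \frac{1}{259}\right)} = \frac{78939}{\frac{79}{46} - \frac{159}{259}} = \frac{78939}{\frac{13147}{11914}} = 78939 \cdot \frac{11914}{13147} = \frac{940479246}{13147}$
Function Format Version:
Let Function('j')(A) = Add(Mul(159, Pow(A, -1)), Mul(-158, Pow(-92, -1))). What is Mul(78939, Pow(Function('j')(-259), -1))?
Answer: Rational(940479246, 13147) ≈ 71536.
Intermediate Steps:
Function('j')(A) = Add(Rational(79, 46), Mul(159, Pow(A, -1))) (Function('j')(A) = Add(Mul(159, Pow(A, -1)), Mul(-158, Rational(-1, 92))) = Add(Mul(159, Pow(A, -1)), Rational(79, 46)) = Add(Rational(79, 46), Mul(159, Pow(A, -1))))
Mul(78939, Pow(Function('j')(-259), -1)) = Mul(78939, Pow(Add(Rational(79, 46), Mul(159, Pow(-259, -1))), -1)) = Mul(78939, Pow(Add(Rational(79, 46), Mul(159, Rational(-1, 259))), -1)) = Mul(78939, Pow(Add(Rational(79, 46), Rational(-159, 259)), -1)) = Mul(78939, Pow(Rational(13147, 11914), -1)) = Mul(78939, Rational(11914, 13147)) = Rational(940479246, 13147)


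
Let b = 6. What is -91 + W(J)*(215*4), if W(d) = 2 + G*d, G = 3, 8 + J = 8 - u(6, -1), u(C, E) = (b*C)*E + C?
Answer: 79029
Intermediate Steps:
u(C, E) = C + 6*C*E (u(C, E) = (6*C)*E + C = 6*C*E + C = C + 6*C*E)
J = 30 (J = -8 + (8 - 6*(1 + 6*(-1))) = -8 + (8 - 6*(1 - 6)) = -8 + (8 - 6*(-5)) = -8 + (8 - 1*(-30)) = -8 + (8 + 30) = -8 + 38 = 30)
W(d) = 2 + 3*d
-91 + W(J)*(215*4) = -91 + (2 + 3*30)*(215*4) = -91 + (2 + 90)*860 = -91 + 92*860 = -91 + 79120 = 79029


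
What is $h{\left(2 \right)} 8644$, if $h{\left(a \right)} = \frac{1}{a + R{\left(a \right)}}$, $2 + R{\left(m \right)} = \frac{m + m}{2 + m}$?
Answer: $8644$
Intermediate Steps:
$R{\left(m \right)} = -2 + \frac{2 m}{2 + m}$ ($R{\left(m \right)} = -2 + \frac{m + m}{2 + m} = -2 + \frac{2 m}{2 + m}$)
$h{\left(a \right)} = \frac{1}{a - \frac{4}{2 + a}}$
$h{\left(2 \right)} 8644 = \frac{2 + 2}{-4 + 2 \left(2 + 2\right)} 8644 = \frac{1}{-4 + 2 \cdot 4} \cdot 4 \cdot 8644 = \frac{1}{-4 + 8} \cdot 4 \cdot 8644 = \frac{1}{4} \cdot 4 \cdot 8644 = 1 \cdot 8644 = 8644$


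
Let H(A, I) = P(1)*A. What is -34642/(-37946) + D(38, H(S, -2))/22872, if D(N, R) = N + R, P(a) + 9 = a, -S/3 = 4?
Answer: 199354147/216975228 ≈ 0.91879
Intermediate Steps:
S = -12 (S = -3*4 = -12)
P(a) = -9 + a
H(A, I) = -8*A (H(A, I) = (-9 + 1)*A = -8*A)
-34642/(-37946) + D(38, H(S, -2))/22872 = -34642/(-37946) + (38 - 8*(-12))/22872 = -34642*(-1/37946) + (38 + 96)*(1/22872) = 17321/18973 + 134*(1/22872) = 17321/18973 + 67/11436 = 199354147/216975228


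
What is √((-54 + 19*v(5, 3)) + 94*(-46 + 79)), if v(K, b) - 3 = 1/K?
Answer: 2*√19430/5 ≈ 55.757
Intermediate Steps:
v(K, b) = 3 + 1/K
√((-54 + 19*v(5, 3)) + 94*(-46 + 79)) = √((-54 + 19*(3 + 1/5)) + 94*(-46 + 79)) = √((-54 + 19*(3 + ⅕)) + 94*33) = √((-54 + 19*(16/5)) + 3102) = √((-54 + 304/5) + 3102) = √(34/5 + 3102) = √(15544/5) = 2*√19430/5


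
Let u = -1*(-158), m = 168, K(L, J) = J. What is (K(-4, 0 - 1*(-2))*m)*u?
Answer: 53088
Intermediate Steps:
u = 158
(K(-4, 0 - 1*(-2))*m)*u = ((0 - 1*(-2))*168)*158 = ((0 + 2)*168)*158 = (2*168)*158 = 336*158 = 53088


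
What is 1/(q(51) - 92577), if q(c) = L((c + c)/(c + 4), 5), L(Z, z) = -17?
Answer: -1/92594 ≈ -1.0800e-5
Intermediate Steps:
q(c) = -17
1/(q(51) - 92577) = 1/(-17 - 92577) = 1/(-92594) = -1/92594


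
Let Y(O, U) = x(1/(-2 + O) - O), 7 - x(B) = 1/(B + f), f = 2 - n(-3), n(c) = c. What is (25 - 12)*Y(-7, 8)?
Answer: 9620/107 ≈ 89.906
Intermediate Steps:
f = 5 (f = 2 - 1*(-3) = 2 + 3 = 5)
x(B) = 7 - 1/(5 + B) (x(B) = 7 - 1/(B + 5) = 7 - 1/(5 + B))
Y(O, U) = (34 - 7*O + 7/(-2 + O))/(5 + 1/(-2 + O) - O) (Y(O, U) = (34 + 7*(1/(-2 + O) - O))/(5 + (1/(-2 + O) - O)) = (34 + (-7*O + 7/(-2 + O)))/(5 + 1/(-2 + O) - O) = (34 - 7*O + 7/(-2 + O))/(5 + 1/(-2 + O) - O))
(25 - 12)*Y(-7, 8) = (25 - 12)*((61 - 48*(-7) + 7*(-7)²)/(9 + (-7)² - 7*(-7))) = 13*((61 + 336 + 7*49)/(9 + 49 + 49)) = 13*((61 + 336 + 343)/107) = 13*((1/107)*740) = 13*(740/107) = 9620/107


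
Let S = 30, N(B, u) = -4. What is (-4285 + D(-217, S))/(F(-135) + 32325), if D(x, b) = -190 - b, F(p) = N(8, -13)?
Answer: -4505/32321 ≈ -0.13938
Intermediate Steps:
F(p) = -4
(-4285 + D(-217, S))/(F(-135) + 32325) = (-4285 + (-190 - 1*30))/(-4 + 32325) = (-4285 + (-190 - 30))/32321 = (-4285 - 220)*(1/32321) = -4505*1/32321 = -4505/32321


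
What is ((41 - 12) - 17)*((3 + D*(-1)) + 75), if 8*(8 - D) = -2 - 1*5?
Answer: 1659/2 ≈ 829.50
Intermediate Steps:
D = 71/8 (D = 8 - (-2 - 1*5)/8 = 8 - (-2 - 5)/8 = 8 - ⅛*(-7) = 8 + 7/8 = 71/8 ≈ 8.8750)
((41 - 12) - 17)*((3 + D*(-1)) + 75) = ((41 - 12) - 17)*((3 + (71/8)*(-1)) + 75) = (29 - 17)*((3 - 71/8) + 75) = 12*(-47/8 + 75) = 12*(553/8) = 1659/2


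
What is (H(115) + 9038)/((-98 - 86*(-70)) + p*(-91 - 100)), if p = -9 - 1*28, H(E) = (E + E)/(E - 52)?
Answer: 569624/818307 ≈ 0.69610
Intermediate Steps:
H(E) = 2*E/(-52 + E) (H(E) = (2*E)/(-52 + E) = 2*E/(-52 + E))
p = -37 (p = -9 - 28 = -37)
(H(115) + 9038)/((-98 - 86*(-70)) + p*(-91 - 100)) = (2*115/(-52 + 115) + 9038)/((-98 - 86*(-70)) - 37*(-91 - 100)) = (2*115/63 + 9038)/((-98 + 6020) - 37*(-191)) = (2*115*(1/63) + 9038)/(5922 + 7067) = (230/63 + 9038)/12989 = (569624/63)*(1/12989) = 569624/818307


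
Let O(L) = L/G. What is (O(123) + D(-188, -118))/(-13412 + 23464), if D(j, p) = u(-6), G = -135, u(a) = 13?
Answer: 136/113085 ≈ 0.0012026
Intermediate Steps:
D(j, p) = 13
O(L) = -L/135 (O(L) = L/(-135) = L*(-1/135) = -L/135)
(O(123) + D(-188, -118))/(-13412 + 23464) = (-1/135*123 + 13)/(-13412 + 23464) = (-41/45 + 13)/10052 = (544/45)*(1/10052) = 136/113085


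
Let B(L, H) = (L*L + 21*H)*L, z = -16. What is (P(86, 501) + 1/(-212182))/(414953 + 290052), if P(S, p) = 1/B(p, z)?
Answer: -125370983/18785906649236730150 ≈ -6.6737e-12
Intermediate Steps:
B(L, H) = L*(L² + 21*H) (B(L, H) = (L² + 21*H)*L = L*(L² + 21*H))
P(S, p) = 1/(p*(-336 + p²)) (P(S, p) = 1/(p*(p² + 21*(-16))) = 1/(p*(p² - 336)) = 1/(p*(-336 + p²)))
(P(86, 501) + 1/(-212182))/(414953 + 290052) = (1/(501*(-336 + 501²)) + 1/(-212182))/(414953 + 290052) = (1/(501*(-336 + 251001)) - 1/212182)/705005 = ((1/501)/250665 - 1/212182)*(1/705005) = ((1/501)*(1/250665) - 1/212182)*(1/705005) = (1/125583165 - 1/212182)*(1/705005) = -125370983/26646487116030*1/705005 = -125370983/18785906649236730150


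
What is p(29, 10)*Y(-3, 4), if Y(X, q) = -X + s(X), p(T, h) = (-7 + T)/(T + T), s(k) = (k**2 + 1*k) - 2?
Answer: 77/29 ≈ 2.6552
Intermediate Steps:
s(k) = -2 + k + k**2 (s(k) = (k**2 + k) - 2 = (k + k**2) - 2 = -2 + k + k**2)
p(T, h) = (-7 + T)/(2*T) (p(T, h) = (-7 + T)/((2*T)) = (-7 + T)*(1/(2*T)) = (-7 + T)/(2*T))
Y(X, q) = -2 + X**2 (Y(X, q) = -X + (-2 + X + X**2) = -2 + X**2)
p(29, 10)*Y(-3, 4) = ((1/2)*(-7 + 29)/29)*(-2 + (-3)**2) = ((1/2)*(1/29)*22)*(-2 + 9) = (11/29)*7 = 77/29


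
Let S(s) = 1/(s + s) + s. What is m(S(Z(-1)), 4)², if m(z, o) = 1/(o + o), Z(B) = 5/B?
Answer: 1/64 ≈ 0.015625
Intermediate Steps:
S(s) = s + 1/(2*s) (S(s) = 1/(2*s) + s = s + 1/(2*s))
m(z, o) = 1/(2*o)
m(S(Z(-1)), 4)² = ((½)/4)² = ((½)*(¼))² = (⅛)² = 1/64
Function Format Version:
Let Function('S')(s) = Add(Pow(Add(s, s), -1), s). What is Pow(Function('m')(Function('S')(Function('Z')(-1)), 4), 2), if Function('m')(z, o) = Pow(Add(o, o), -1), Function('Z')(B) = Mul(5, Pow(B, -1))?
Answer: Rational(1, 64) ≈ 0.015625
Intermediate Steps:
Function('S')(s) = Add(s, Mul(Rational(1, 2), Pow(s, -1))) (Function('S')(s) = Add(Pow(Mul(2, s), -1), s) = Add(Mul(Rational(1, 2), Pow(s, -1)), s) = Add(s, Mul(Rational(1, 2), Pow(s, -1))))
Function('m')(z, o) = Mul(Rational(1, 2), Pow(o, -1)) (Function('m')(z, o) = Pow(Mul(2, o), -1) = Mul(Rational(1, 2), Pow(o, -1)))
Pow(Function('m')(Function('S')(Function('Z')(-1)), 4), 2) = Pow(Mul(Rational(1, 2), Pow(4, -1)), 2) = Pow(Mul(Rational(1, 2), Rational(1, 4)), 2) = Pow(Rational(1, 8), 2) = Rational(1, 64)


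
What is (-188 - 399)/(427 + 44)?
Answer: -587/471 ≈ -1.2463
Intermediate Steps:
(-188 - 399)/(427 + 44) = -587/471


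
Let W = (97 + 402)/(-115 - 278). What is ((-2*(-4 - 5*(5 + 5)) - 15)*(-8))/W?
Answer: 292392/499 ≈ 585.96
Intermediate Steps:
W = -499/393 (W = 499/(-393) = 499*(-1/393) = -499/393 ≈ -1.2697)
((-2*(-4 - 5*(5 + 5)) - 15)*(-8))/W = ((-2*(-4 - 5*(5 + 5)) - 15)*(-8))/(-499/393) = ((-2*(-4 - 5*10) - 15)*(-8))*(-393/499) = ((-2*(-4 - 50) - 15)*(-8))*(-393/499) = ((-2*(-54) - 15)*(-8))*(-393/499) = ((108 - 15)*(-8))*(-393/499) = (93*(-8))*(-393/499) = -744*(-393/499) = 292392/499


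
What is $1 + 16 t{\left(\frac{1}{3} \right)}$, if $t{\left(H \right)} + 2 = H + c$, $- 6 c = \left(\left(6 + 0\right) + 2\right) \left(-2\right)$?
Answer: $17$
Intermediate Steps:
$c = \frac{8}{3}$ ($c = - \frac{\left(\left(6 + 0\right) + 2\right) \left(-2\right)}{6} = - \frac{\left(6 + 2\right) \left(-2\right)}{6} = - \frac{8 \left(-2\right)}{6} = \left(- \frac{1}{6}\right) \left(-16\right) = \frac{8}{3} \approx 2.6667$)
$t{\left(H \right)} = \frac{2}{3} + H$ ($t{\left(H \right)} = -2 + \left(H + \frac{8}{3}\right) = -2 + \left(\frac{8}{3} + H\right) = \frac{2}{3} + H$)
$1 + 16 t{\left(\frac{1}{3} \right)} = 1 + 16 \left(\frac{2}{3} + \frac{1}{3}\right) = 1 + 16 \cdot 1 = 1 + 16 = 17$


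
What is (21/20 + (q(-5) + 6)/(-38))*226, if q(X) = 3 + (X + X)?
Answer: 46217/190 ≈ 243.25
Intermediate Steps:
q(X) = 3 + 2*X
(21/20 + (q(-5) + 6)/(-38))*226 = (21/20 + ((3 + 2*(-5)) + 6)/(-38))*226 = (21*(1/20) + ((3 - 10) + 6)*(-1/38))*226 = (21/20 + (-7 + 6)*(-1/38))*226 = (21/20 - 1*(-1/38))*226 = (21/20 + 1/38)*226 = (409/380)*226 = 46217/190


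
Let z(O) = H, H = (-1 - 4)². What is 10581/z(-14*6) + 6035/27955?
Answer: 59188546/139775 ≈ 423.46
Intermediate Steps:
H = 25 (H = (-5)² = 25)
z(O) = 25
10581/z(-14*6) + 6035/27955 = 10581/25 + 6035/27955 = 10581*(1/25) + 6035*(1/27955) = 10581/25 + 1207/5591 = 59188546/139775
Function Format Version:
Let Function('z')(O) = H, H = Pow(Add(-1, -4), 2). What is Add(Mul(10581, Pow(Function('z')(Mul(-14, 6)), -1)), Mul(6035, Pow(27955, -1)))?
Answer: Rational(59188546, 139775) ≈ 423.46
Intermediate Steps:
H = 25 (H = Pow(-5, 2) = 25)
Function('z')(O) = 25
Add(Mul(10581, Pow(Function('z')(Mul(-14, 6)), -1)), Mul(6035, Pow(27955, -1))) = Add(Mul(10581, Pow(25, -1)), Mul(6035, Pow(27955, -1))) = Add(Mul(10581, Rational(1, 25)), Mul(6035, Rational(1, 27955))) = Add(Rational(10581, 25), Rational(1207, 5591)) = Rational(59188546, 139775)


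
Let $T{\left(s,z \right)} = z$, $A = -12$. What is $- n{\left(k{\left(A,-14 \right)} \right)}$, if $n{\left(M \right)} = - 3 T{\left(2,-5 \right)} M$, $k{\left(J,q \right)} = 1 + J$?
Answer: $165$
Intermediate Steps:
$n{\left(M \right)} = 15 M$ ($n{\left(M \right)} = \left(-3\right) \left(-5\right) M = 15 M$)
$- n{\left(k{\left(A,-14 \right)} \right)} = - 15 \left(1 - 12\right) = - 15 \left(-11\right) = \left(-1\right) \left(-165\right) = 165$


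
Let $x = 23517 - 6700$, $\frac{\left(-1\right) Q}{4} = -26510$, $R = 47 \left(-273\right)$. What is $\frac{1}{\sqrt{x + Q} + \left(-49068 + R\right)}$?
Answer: $- \frac{61899}{3831363344} - \frac{\sqrt{122857}}{3831363344} \approx -1.6247 \cdot 10^{-5}$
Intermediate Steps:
$R = -12831$
$Q = 106040$ ($Q = \left(-4\right) \left(-26510\right) = 106040$)
$x = 16817$ ($x = 23517 - 6700 = 16817$)
$\frac{1}{\sqrt{x + Q} + \left(-49068 + R\right)} = \frac{1}{\sqrt{16817 + 106040} - 61899} = \frac{1}{\sqrt{122857} - 61899} = \frac{1}{-61899 + \sqrt{122857}}$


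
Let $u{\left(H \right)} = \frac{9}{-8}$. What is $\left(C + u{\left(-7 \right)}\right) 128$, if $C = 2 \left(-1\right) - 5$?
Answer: $-1040$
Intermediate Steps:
$u{\left(H \right)} = - \frac{9}{8}$ ($u{\left(H \right)} = 9 \left(- \frac{1}{8}\right) = - \frac{9}{8}$)
$C = -7$ ($C = -2 - 5 = -7$)
$\left(C + u{\left(-7 \right)}\right) 128 = \left(-7 - \frac{9}{8}\right) 128 = \left(- \frac{65}{8}\right) 128 = -1040$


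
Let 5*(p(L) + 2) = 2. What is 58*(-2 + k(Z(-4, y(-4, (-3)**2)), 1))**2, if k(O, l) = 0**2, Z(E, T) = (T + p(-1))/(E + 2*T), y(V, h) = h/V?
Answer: 232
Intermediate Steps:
p(L) = -8/5 (p(L) = -2 + (1/5)*2 = -2 + 2/5 = -8/5)
Z(E, T) = (-8/5 + T)/(E + 2*T) (Z(E, T) = (T - 8/5)/(E + 2*T) = (-8/5 + T)/(E + 2*T))
k(O, l) = 0
58*(-2 + k(Z(-4, y(-4, (-3)**2)), 1))**2 = 58*(-2 + 0)**2 = 58*(-2)**2 = 58*4 = 232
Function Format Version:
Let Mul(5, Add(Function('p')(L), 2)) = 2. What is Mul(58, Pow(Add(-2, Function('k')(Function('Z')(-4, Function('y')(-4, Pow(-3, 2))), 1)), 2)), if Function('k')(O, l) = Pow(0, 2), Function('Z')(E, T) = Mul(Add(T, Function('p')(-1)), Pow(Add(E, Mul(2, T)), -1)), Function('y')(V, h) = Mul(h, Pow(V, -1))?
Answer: 232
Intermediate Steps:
Function('p')(L) = Rational(-8, 5) (Function('p')(L) = Add(-2, Mul(Rational(1, 5), 2)) = Add(-2, Rational(2, 5)) = Rational(-8, 5))
Function('Z')(E, T) = Mul(Pow(Add(E, Mul(2, T)), -1), Add(Rational(-8, 5), T)) (Function('Z')(E, T) = Mul(Add(T, Rational(-8, 5)), Pow(Add(E, Mul(2, T)), -1)) = Mul(Add(Rational(-8, 5), T), Pow(Add(E, Mul(2, T)), -1)) = Mul(Pow(Add(E, Mul(2, T)), -1), Add(Rational(-8, 5), T)))
Function('k')(O, l) = 0
Mul(58, Pow(Add(-2, Function('k')(Function('Z')(-4, Function('y')(-4, Pow(-3, 2))), 1)), 2)) = Mul(58, Pow(Add(-2, 0), 2)) = Mul(58, Pow(-2, 2)) = Mul(58, 4) = 232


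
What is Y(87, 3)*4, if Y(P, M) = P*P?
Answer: 30276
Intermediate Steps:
Y(P, M) = P²
Y(87, 3)*4 = 87²*4 = 7569*4 = 30276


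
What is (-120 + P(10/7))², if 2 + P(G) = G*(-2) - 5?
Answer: 826281/49 ≈ 16863.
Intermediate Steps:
P(G) = -7 - 2*G (P(G) = -2 + (G*(-2) - 5) = -2 + (-2*G - 5) = -2 + (-5 - 2*G) = -7 - 2*G)
(-120 + P(10/7))² = (-120 + (-7 - 20/7))² = (-120 - 69/7)² = (-909/7)² = 826281/49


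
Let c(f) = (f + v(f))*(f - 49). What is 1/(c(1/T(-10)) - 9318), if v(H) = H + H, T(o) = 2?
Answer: -4/37563 ≈ -0.00010649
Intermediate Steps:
v(H) = 2*H
c(f) = 3*f*(-49 + f) (c(f) = (f + 2*f)*(f - 49) = (3*f)*(-49 + f) = 3*f*(-49 + f))
1/(c(1/T(-10)) - 9318) = 1/(3*(-49 + 1/2)/2 - 9318) = 1/(3*(½)*(-49 + ½) - 9318) = 1/(3*(½)*(-97/2) - 9318) = 1/(-291/4 - 9318) = 1/(-37563/4) = -4/37563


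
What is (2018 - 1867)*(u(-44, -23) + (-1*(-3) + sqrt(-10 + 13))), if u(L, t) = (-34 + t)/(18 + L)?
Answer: 20385/26 + 151*sqrt(3) ≈ 1045.6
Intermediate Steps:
u(L, t) = (-34 + t)/(18 + L)
(2018 - 1867)*(u(-44, -23) + (-1*(-3) + sqrt(-10 + 13))) = (2018 - 1867)*((-34 - 23)/(18 - 44) + (-1*(-3) + sqrt(-10 + 13))) = 151*(-57/(-26) + (3 + sqrt(3))) = 151*(-1/26*(-57) + (3 + sqrt(3))) = 151*(57/26 + (3 + sqrt(3))) = 151*(135/26 + sqrt(3)) = 20385/26 + 151*sqrt(3)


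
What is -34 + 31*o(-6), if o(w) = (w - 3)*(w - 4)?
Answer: 2756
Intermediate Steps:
o(w) = (-4 + w)*(-3 + w) (o(w) = (-3 + w)*(-4 + w) = (-4 + w)*(-3 + w))
-34 + 31*o(-6) = -34 + 31*(12 + (-6)**2 - 7*(-6)) = -34 + 31*(12 + 36 + 42) = -34 + 31*90 = -34 + 2790 = 2756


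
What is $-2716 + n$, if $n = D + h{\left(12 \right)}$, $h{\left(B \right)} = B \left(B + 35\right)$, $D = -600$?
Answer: $-2752$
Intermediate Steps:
$h{\left(B \right)} = B \left(35 + B\right)$
$n = -36$ ($n = -600 + 12 \left(35 + 12\right) = -600 + 12 \cdot 47 = -600 + 564 = -36$)
$-2716 + n = -2716 - 36 = -2752$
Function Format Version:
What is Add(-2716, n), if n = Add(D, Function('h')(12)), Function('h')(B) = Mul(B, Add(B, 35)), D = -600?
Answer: -2752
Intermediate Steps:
Function('h')(B) = Mul(B, Add(35, B))
n = -36 (n = Add(-600, Mul(12, Add(35, 12))) = Add(-600, Mul(12, 47)) = Add(-600, 564) = -36)
Add(-2716, n) = Add(-2716, -36) = -2752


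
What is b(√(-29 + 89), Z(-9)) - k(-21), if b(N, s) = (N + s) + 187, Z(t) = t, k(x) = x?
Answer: 199 + 2*√15 ≈ 206.75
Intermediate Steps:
b(N, s) = 187 + N + s
b(√(-29 + 89), Z(-9)) - k(-21) = (187 + √(-29 + 89) - 9) - 1*(-21) = (187 + √60 - 9) + 21 = (187 + 2*√15 - 9) + 21 = (178 + 2*√15) + 21 = 199 + 2*√15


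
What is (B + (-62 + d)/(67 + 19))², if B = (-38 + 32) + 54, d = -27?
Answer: 16313521/7396 ≈ 2205.7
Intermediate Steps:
B = 48 (B = -6 + 54 = 48)
(B + (-62 + d)/(67 + 19))² = (48 + (-62 - 27)/(67 + 19))² = (48 - 89/86)² = (4039/86)² = 16313521/7396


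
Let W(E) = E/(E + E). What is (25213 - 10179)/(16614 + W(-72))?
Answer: 30068/33229 ≈ 0.90487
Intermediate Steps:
W(E) = 1/2 (W(E) = E/((2*E)) = E*(1/(2*E)) = 1/2)
(25213 - 10179)/(16614 + W(-72)) = (25213 - 10179)/(16614 + 1/2) = 15034/(33229/2) = 15034*(2/33229) = 30068/33229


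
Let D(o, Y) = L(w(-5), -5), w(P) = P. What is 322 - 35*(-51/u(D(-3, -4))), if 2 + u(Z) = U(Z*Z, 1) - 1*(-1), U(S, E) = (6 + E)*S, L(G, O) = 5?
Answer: 19271/58 ≈ 332.26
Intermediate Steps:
D(o, Y) = 5
U(S, E) = S*(6 + E)
u(Z) = -1 + 7*Z**2 (u(Z) = -2 + ((Z*Z)*(6 + 1) - 1*(-1)) = -2 + (Z**2*7 + 1) = -2 + (7*Z**2 + 1) = -2 + (1 + 7*Z**2) = -1 + 7*Z**2)
322 - 35*(-51/u(D(-3, -4))) = 322 - 35*(-51/(-1 + 7*5**2)) = 322 - 35*(-51/(-1 + 7*25)) = 322 - 35*(-51/(-1 + 175)) = 322 - 35/(174*(-1/51)) = 322 - 35/(-58/17) = 322 - 35*(-17/58) = 322 + 595/58 = 19271/58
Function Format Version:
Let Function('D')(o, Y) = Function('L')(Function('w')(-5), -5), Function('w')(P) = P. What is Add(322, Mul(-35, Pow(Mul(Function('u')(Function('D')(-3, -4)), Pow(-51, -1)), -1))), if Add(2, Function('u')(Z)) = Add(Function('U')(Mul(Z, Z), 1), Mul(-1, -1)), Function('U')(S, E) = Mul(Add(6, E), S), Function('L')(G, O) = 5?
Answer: Rational(19271, 58) ≈ 332.26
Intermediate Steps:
Function('D')(o, Y) = 5
Function('U')(S, E) = Mul(S, Add(6, E))
Function('u')(Z) = Add(-1, Mul(7, Pow(Z, 2))) (Function('u')(Z) = Add(-2, Add(Mul(Mul(Z, Z), Add(6, 1)), Mul(-1, -1))) = Add(-2, Add(Mul(Pow(Z, 2), 7), 1)) = Add(-2, Add(Mul(7, Pow(Z, 2)), 1)) = Add(-2, Add(1, Mul(7, Pow(Z, 2)))) = Add(-1, Mul(7, Pow(Z, 2))))
Add(322, Mul(-35, Pow(Mul(Function('u')(Function('D')(-3, -4)), Pow(-51, -1)), -1))) = Add(322, Mul(-35, Pow(Mul(Add(-1, Mul(7, Pow(5, 2))), Pow(-51, -1)), -1))) = Add(322, Mul(-35, Pow(Mul(Add(-1, Mul(7, 25)), Rational(-1, 51)), -1))) = Add(322, Mul(-35, Pow(Mul(Add(-1, 175), Rational(-1, 51)), -1))) = Add(322, Mul(-35, Pow(Mul(174, Rational(-1, 51)), -1))) = Add(322, Mul(-35, Pow(Rational(-58, 17), -1))) = Add(322, Mul(-35, Rational(-17, 58))) = Add(322, Rational(595, 58)) = Rational(19271, 58)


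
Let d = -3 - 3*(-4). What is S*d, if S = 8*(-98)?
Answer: -7056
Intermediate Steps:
S = -784
d = 9 (d = -3 + 12 = 9)
S*d = -784*9 = -7056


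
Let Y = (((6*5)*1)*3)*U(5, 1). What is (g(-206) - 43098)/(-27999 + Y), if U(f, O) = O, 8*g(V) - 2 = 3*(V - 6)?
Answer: 172709/111636 ≈ 1.5471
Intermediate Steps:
g(V) = -2 + 3*V/8 (g(V) = 1/4 + (3*(V - 6))/8 = 1/4 + (3*(-6 + V))/8 = 1/4 + (-18 + 3*V)/8 = 1/4 + (-9/4 + 3*V/8) = -2 + 3*V/8)
Y = 90 (Y = (((6*5)*1)*3)*1 = ((30*1)*3)*1 = (30*3)*1 = 90*1 = 90)
(g(-206) - 43098)/(-27999 + Y) = ((-2 + (3/8)*(-206)) - 43098)/(-27999 + 90) = ((-2 - 309/4) - 43098)/(-27909) = (-317/4 - 43098)*(-1/27909) = -172709/4*(-1/27909) = 172709/111636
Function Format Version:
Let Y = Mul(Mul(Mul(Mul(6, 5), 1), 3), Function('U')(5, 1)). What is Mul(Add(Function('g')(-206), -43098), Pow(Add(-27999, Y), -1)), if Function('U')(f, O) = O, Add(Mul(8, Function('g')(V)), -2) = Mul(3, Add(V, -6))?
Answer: Rational(172709, 111636) ≈ 1.5471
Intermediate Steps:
Function('g')(V) = Add(-2, Mul(Rational(3, 8), V)) (Function('g')(V) = Add(Rational(1, 4), Mul(Rational(1, 8), Mul(3, Add(V, -6)))) = Add(Rational(1, 4), Mul(Rational(1, 8), Mul(3, Add(-6, V)))) = Add(Rational(1, 4), Mul(Rational(1, 8), Add(-18, Mul(3, V)))) = Add(Rational(1, 4), Add(Rational(-9, 4), Mul(Rational(3, 8), V))) = Add(-2, Mul(Rational(3, 8), V)))
Y = 90 (Y = Mul(Mul(Mul(Mul(6, 5), 1), 3), 1) = Mul(Mul(Mul(30, 1), 3), 1) = Mul(Mul(30, 3), 1) = Mul(90, 1) = 90)
Mul(Add(Function('g')(-206), -43098), Pow(Add(-27999, Y), -1)) = Mul(Add(Add(-2, Mul(Rational(3, 8), -206)), -43098), Pow(Add(-27999, 90), -1)) = Mul(Add(Add(-2, Rational(-309, 4)), -43098), Pow(-27909, -1)) = Mul(Add(Rational(-317, 4), -43098), Rational(-1, 27909)) = Mul(Rational(-172709, 4), Rational(-1, 27909)) = Rational(172709, 111636)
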